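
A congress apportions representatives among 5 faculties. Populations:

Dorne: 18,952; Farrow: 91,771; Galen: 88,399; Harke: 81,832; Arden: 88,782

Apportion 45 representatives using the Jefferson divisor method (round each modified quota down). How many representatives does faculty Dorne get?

2

Standard divisor 369736/45 ≈ 8216.356; standard quotas: Dorne 2.307, Farrow 11.169, Galen 10.759, Harke 9.960, Arden 10.806.
Rounding down gives 2, 11, 10, 9, 10 = 42 seats, so the divisor must be adjusted.
With modified divisor 7800: modified quotas Dorne 2.430, Farrow 11.766, Galen 11.333, Harke 10.491, Arden 11.382.
Rounding down: Dorne 2, Farrow 11, Galen 11, Harke 10, Arden 11 (total 45).
Dorne receives 2.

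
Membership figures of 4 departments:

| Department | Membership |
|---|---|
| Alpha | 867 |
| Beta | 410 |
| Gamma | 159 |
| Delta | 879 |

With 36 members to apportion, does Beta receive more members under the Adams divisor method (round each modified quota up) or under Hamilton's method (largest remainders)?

Adams

Adams: Alpha 13, Beta 7, Gamma 3, Delta 13.
Hamilton: Alpha 14, Beta 6, Gamma 2, Delta 14.
Beta gets 7 under Adams and 6 under Hamilton.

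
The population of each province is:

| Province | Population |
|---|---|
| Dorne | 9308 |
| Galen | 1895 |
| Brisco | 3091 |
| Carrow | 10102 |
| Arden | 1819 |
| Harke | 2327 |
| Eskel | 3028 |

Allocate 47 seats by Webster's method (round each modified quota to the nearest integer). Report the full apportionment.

Dorne 14, Galen 3, Brisco 5, Carrow 15, Arden 3, Harke 3, Eskel 4

Standard divisor 31570/47 ≈ 671.702; standard quotas: Dorne 13.857, Galen 2.821, Brisco 4.602, Carrow 15.039, Arden 2.708, Harke 3.464, Eskel 4.508.
Rounding to the nearest integer gives 14, 3, 5, 15, 3, 3, 5 = 48 seats, so the divisor must be adjusted.
With modified divisor 680: modified quotas Dorne 13.688, Galen 2.787, Brisco 4.546, Carrow 14.856, Arden 2.675, Harke 3.422, Eskel 4.453.
Rounding to the nearest integer: Dorne 14, Galen 3, Brisco 5, Carrow 15, Arden 3, Harke 3, Eskel 4 (total 47).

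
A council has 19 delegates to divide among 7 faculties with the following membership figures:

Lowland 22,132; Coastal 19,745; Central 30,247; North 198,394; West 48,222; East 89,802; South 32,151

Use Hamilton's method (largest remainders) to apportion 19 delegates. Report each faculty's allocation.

The standard divisor is 440693/19 ≈ 23194.368.
Standard quotas: Lowland 0.9542, Coastal 0.8513, Central 1.3041, North 8.5535, West 2.0790, East 3.8717, South 1.3862.
Lower quotas: Lowland 0, Coastal 0, Central 1, North 8, West 2, East 3, South 1 (sum 15, leaving 4 seats).
Remainders in descending order: Lowland 0.9542, East 0.8717, Coastal 0.8513, North 0.5535, South 0.3862, Central 0.3041, West 0.0790.
The surplus seats go to Lowland, East, Coastal, North.

Lowland 1; Coastal 1; Central 1; North 9; West 2; East 4; South 1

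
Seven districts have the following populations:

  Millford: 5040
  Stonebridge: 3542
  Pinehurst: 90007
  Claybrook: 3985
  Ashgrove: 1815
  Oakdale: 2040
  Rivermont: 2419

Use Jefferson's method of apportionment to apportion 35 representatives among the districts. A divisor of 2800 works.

Millford 1; Stonebridge 1; Pinehurst 32; Claybrook 1; Ashgrove 0; Oakdale 0; Rivermont 0

With modified divisor 2800: modified quotas Millford 1.800, Stonebridge 1.265, Pinehurst 32.145, Claybrook 1.423, Ashgrove 0.648, Oakdale 0.729, Rivermont 0.864.
Rounding down: Millford 1, Stonebridge 1, Pinehurst 32, Claybrook 1, Ashgrove 0, Oakdale 0, Rivermont 0 (total 35).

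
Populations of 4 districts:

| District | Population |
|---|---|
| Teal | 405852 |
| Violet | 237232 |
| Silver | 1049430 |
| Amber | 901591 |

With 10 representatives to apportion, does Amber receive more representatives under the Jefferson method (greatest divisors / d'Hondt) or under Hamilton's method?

Jefferson

Jefferson: Teal 1, Violet 1, Silver 4, Amber 4.
Hamilton: Teal 2, Violet 1, Silver 4, Amber 3.
Amber gets 4 under Jefferson and 3 under Hamilton.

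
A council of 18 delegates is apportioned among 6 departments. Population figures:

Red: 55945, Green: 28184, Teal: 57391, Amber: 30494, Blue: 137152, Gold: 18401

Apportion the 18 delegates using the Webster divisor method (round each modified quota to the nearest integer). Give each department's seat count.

Red 3; Green 2; Teal 3; Amber 2; Blue 7; Gold 1

Standard divisor 327567/18 ≈ 18198.167; standard quotas: Red 3.074, Green 1.549, Teal 3.154, Amber 1.676, Blue 7.537, Gold 1.011.
Rounding to the nearest integer gives 3, 2, 3, 2, 8, 1 = 19 seats, so the divisor must be adjusted.
With modified divisor 18500: modified quotas Red 3.024, Green 1.523, Teal 3.102, Amber 1.648, Blue 7.414, Gold 0.995.
Rounding to the nearest integer: Red 3, Green 2, Teal 3, Amber 2, Blue 7, Gold 1 (total 18).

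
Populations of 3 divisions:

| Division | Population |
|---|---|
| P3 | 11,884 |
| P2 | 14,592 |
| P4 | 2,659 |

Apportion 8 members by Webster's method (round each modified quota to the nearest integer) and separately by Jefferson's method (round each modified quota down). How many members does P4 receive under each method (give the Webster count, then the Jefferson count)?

Webster: P3 3, P2 4, P4 1.
Jefferson: P3 4, P2 4, P4 0.
P4 gets 1 under Webster and 0 under Jefferson.

1 and 0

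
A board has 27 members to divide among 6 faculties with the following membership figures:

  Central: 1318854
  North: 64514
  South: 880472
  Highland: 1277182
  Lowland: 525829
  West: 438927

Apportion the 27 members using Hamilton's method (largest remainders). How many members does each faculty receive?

The standard divisor is 4505778/27 ≈ 166880.667.
Standard quotas: Central 7.9030, North 0.3866, South 5.2761, Highland 7.6533, Lowland 3.1509, West 2.6302.
Lower quotas: Central 7, North 0, South 5, Highland 7, Lowland 3, West 2 (sum 24, leaving 3 seats).
Remainders in descending order: Central 0.9030, Highland 0.6533, West 0.6302, North 0.3866, South 0.2761, Lowland 0.1509.
The surplus seats go to Central, Highland, West.

Central=8; North=0; South=5; Highland=8; Lowland=3; West=3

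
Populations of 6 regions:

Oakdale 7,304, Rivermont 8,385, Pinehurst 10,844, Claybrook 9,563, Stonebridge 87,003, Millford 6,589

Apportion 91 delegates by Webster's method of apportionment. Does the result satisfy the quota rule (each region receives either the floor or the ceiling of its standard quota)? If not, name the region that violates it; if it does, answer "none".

Standard quotas: Oakdale 5.125, Rivermont 5.884, Pinehurst 7.609, Claybrook 6.710, Stonebridge 61.049, Millford 4.623.
Webster allocation: Oakdale 5, Rivermont 6, Pinehurst 8, Claybrook 7, Stonebridge 60, Millford 5.
Stonebridge has quota 61.049 (lower 61, upper 62) but receives 60 — outside the quota interval.

Stonebridge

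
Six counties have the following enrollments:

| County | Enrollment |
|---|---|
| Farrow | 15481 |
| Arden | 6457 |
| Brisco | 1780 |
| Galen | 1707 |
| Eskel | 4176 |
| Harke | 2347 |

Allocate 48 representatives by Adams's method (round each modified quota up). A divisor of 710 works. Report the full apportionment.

Farrow=22, Arden=10, Brisco=3, Galen=3, Eskel=6, Harke=4

With modified divisor 710: modified quotas Farrow 21.804, Arden 9.094, Brisco 2.507, Galen 2.404, Eskel 5.882, Harke 3.306.
Rounding up: Farrow 22, Arden 10, Brisco 3, Galen 3, Eskel 6, Harke 4 (total 48).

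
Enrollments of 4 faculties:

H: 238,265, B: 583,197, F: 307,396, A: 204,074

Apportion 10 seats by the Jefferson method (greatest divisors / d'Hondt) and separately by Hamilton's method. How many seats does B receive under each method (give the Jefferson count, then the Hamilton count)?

5 and 4

Jefferson: H 2, B 5, F 2, A 1.
Hamilton: H 2, B 4, F 2, A 2.
B gets 5 under Jefferson and 4 under Hamilton.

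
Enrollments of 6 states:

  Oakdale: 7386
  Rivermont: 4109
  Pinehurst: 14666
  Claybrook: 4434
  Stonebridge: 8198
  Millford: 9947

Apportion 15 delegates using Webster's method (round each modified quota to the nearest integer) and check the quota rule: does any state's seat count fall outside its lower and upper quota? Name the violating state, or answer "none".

none

Standard quotas: Oakdale 2.273, Rivermont 1.265, Pinehurst 4.514, Claybrook 1.365, Stonebridge 2.523, Millford 3.061.
Webster allocation: Oakdale 2, Rivermont 1, Pinehurst 5, Claybrook 1, Stonebridge 3, Millford 3.
Every allocation lies between the lower and upper quota.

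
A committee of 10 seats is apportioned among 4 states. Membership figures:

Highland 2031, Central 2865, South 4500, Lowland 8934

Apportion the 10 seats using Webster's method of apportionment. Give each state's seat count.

Standard divisor 18330/10 ≈ 1833; standard quotas: Highland 1.108, Central 1.563, South 2.455, Lowland 4.874.
Rounding to the nearest integer gives Highland 1, Central 2, South 2, Lowland 5 — total 10, matching the house size, so no adjustment is needed.

Highland 1, Central 2, South 2, Lowland 5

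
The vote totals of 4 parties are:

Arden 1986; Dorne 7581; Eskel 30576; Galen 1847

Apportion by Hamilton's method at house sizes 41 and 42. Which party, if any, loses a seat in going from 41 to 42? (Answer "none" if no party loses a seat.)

none

At 41 seats: Arden 2, Dorne 7, Eskel 30, Galen 2.
At 42 seats: Arden 2, Dorne 7, Eskel 31, Galen 2.
No party's allocation decreased.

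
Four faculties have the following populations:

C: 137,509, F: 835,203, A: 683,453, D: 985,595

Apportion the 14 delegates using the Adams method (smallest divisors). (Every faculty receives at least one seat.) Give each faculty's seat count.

Standard divisor 2641760/14 ≈ 188697.143; standard quotas: C 0.729, F 4.426, A 3.622, D 5.223.
Rounding up gives 1, 5, 4, 6 = 16 seats, so the divisor must be adjusted.
With modified divisor 218300: modified quotas C 0.630, F 3.826, A 3.131, D 4.515.
Rounding up: C 1, F 4, A 4, D 5 (total 14).

C 1; F 4; A 4; D 5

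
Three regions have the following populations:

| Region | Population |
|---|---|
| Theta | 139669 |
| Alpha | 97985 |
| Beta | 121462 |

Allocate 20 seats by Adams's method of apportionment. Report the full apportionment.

Standard divisor 359116/20 ≈ 17955.8; standard quotas: Theta 7.778, Alpha 5.457, Beta 6.764.
Rounding up gives 8, 6, 7 = 21 seats, so the divisor must be adjusted.
With modified divisor 19800: modified quotas Theta 7.054, Alpha 4.949, Beta 6.134.
Rounding up: Theta 8, Alpha 5, Beta 7 (total 20).

Theta: 8; Alpha: 5; Beta: 7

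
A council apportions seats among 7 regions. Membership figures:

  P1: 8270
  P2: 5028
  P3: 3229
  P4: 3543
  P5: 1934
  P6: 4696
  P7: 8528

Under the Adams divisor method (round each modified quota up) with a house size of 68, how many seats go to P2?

Standard divisor 35228/68 ≈ 518.059; standard quotas: P1 15.963, P2 9.705, P3 6.233, P4 6.839, P5 3.733, P6 9.065, P7 16.461.
Rounding up gives 16, 10, 7, 7, 4, 10, 17 = 71 seats, so the divisor must be adjusted.
With modified divisor 540: modified quotas P1 15.315, P2 9.311, P3 5.980, P4 6.561, P5 3.581, P6 8.696, P7 15.793.
Rounding up: P1 16, P2 10, P3 6, P4 7, P5 4, P6 9, P7 16 (total 68).
P2 receives 10.

10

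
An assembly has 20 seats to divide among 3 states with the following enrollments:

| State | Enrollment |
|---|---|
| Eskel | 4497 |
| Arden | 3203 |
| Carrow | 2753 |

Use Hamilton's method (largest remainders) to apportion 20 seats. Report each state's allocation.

Eskel=9, Arden=6, Carrow=5

The standard divisor is 10453/20 ≈ 522.65.
Standard quotas: Eskel 8.604, Arden 6.128, Carrow 5.267.
Lower quotas: Eskel 8, Arden 6, Carrow 5 (sum 19, leaving 1 seat).
Remainders in descending order: Eskel 0.604, Carrow 0.267, Arden 0.128.
The surplus seat goes to Eskel.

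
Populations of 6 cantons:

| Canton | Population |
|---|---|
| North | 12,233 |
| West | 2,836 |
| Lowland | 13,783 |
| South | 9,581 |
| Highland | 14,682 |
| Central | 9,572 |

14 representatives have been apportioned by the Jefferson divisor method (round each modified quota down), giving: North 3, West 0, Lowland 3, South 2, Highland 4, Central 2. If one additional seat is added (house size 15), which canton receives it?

Priority for the next seat is population ÷ (current seats + 1).
Priorities: North 3058.250, West 2836.000, Lowland 3445.750, South 3193.667, Highland 2936.400, Central 3190.667.
Highest priority: Lowland.

Lowland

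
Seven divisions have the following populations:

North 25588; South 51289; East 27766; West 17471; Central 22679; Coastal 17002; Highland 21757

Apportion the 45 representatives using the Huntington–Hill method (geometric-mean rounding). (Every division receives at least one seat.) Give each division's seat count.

North=6, South=13, East=7, West=4, Central=6, Coastal=4, Highland=5

With divisor 4039: modified quotas North 6.335, South 12.698, East 6.874, West 4.326, Central 5.615, Coastal 4.209, Highland 5.387.
Geometric-mean thresholds: North √(6·7)=6.481, South √(12·13)=12.490, East √(6·7)=6.481, West √(4·5)=4.472, Central √(5·6)=5.477, Coastal √(4·5)=4.472, Highland √(5·6)=5.477.
Each quota rounded against its threshold gives North 6, South 13, East 7, West 4, Central 6, Coastal 4, Highland 5 (total 45).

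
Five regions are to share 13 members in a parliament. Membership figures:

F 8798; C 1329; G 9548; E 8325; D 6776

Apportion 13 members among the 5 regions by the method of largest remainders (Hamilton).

The standard divisor is 34776/13 ≈ 2675.077.
Standard quotas: F 3.2889, C 0.4968, G 3.5692, E 3.1121, D 2.5330.
Lower quotas: F 3, C 0, G 3, E 3, D 2 (sum 11, leaving 2 seats).
Remainders in descending order: G 0.5692, D 0.5330, C 0.4968, F 0.2889, E 0.1121.
Largest remainders: G, D receive the extra seats.

F 3; C 0; G 4; E 3; D 3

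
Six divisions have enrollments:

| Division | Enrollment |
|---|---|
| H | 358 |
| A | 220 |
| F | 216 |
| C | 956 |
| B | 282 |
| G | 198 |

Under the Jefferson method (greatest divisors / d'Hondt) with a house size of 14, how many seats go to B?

2

Standard divisor 2230/14 ≈ 159.286; standard quotas: H 2.248, A 1.381, F 1.356, C 6.002, B 1.770, G 1.243.
Rounding down gives 2, 1, 1, 6, 1, 1 = 12 seats, so the divisor must be adjusted.
With modified divisor 130: modified quotas H 2.754, A 1.692, F 1.662, C 7.354, B 2.169, G 1.523.
Rounding down: H 2, A 1, F 1, C 7, B 2, G 1 (total 14).
B receives 2.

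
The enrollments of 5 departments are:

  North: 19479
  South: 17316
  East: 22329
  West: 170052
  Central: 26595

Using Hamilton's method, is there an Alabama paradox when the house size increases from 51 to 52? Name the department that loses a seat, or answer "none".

At 51 seats: North 4, South 4, East 4, West 34, Central 5.
At 52 seats: North 4, South 3, East 5, West 35, Central 5.
South drops from 4 to 3.

South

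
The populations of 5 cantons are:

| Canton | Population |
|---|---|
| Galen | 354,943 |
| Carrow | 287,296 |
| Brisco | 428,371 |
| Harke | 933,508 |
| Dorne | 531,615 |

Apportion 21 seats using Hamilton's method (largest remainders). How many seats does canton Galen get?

The standard divisor is 2535733/21 ≈ 120749.19.
Standard quotas: Galen 2.9395, Carrow 2.3793, Brisco 3.5476, Harke 7.7310, Dorne 4.4026.
Lower quotas: Galen 2, Carrow 2, Brisco 3, Harke 7, Dorne 4 (sum 18, leaving 3 seats).
Remainders in descending order: Galen 0.9395, Harke 0.7310, Brisco 0.5476, Dorne 0.4026, Carrow 0.3793.
Largest remainders: Galen, Harke, Brisco receive the extra seats.
Galen receives 3.

3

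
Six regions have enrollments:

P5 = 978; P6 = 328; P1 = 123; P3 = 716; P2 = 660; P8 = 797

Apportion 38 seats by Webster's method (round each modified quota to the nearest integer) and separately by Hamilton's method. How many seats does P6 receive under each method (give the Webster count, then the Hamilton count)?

3 and 4

Webster: P5 10, P6 3, P1 1, P3 8, P2 7, P8 9.
Hamilton: P5 10, P6 4, P1 1, P3 8, P2 7, P8 8.
P6 gets 3 under Webster and 4 under Hamilton.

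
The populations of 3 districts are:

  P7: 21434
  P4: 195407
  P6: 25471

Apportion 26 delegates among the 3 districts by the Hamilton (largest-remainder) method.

P7=2, P4=21, P6=3

Standard divisor: 242312 ÷ 26 ≈ 9319.692.
Standard quotas: P7 2.2999, P4 20.9671, P6 2.7330.
Lower quotas: P7 2, P4 20, P6 2 (sum 24, leaving 2 seats).
Remainders in descending order: P4 0.9671, P6 0.7330, P7 0.2999.
The surplus seats go to P4, P6.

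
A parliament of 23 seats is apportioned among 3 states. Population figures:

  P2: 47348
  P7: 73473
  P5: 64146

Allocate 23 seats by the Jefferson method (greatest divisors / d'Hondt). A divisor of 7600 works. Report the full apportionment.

With modified divisor 7600: modified quotas P2 6.230, P7 9.668, P5 8.440.
Rounding down: P2 6, P7 9, P5 8 (total 23).

P2 6, P7 9, P5 8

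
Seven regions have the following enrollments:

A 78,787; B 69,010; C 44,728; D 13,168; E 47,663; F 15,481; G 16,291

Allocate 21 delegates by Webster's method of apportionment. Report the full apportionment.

Standard divisor 285128/21 ≈ 13577.524; standard quotas: A 5.803, B 5.083, C 3.294, D 0.970, E 3.510, F 1.140, G 1.200.
Rounding to the nearest integer gives A 6, B 5, C 3, D 1, E 4, F 1, G 1 — total 21, matching the house size, so no adjustment is needed.

A: 6, B: 5, C: 3, D: 1, E: 4, F: 1, G: 1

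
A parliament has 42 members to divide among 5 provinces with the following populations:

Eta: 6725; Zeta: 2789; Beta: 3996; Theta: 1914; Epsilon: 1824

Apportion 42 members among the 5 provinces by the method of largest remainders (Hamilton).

Standard divisor: 17248 ÷ 42 ≈ 410.667.
Standard quotas: Eta 16.3758, Zeta 6.7914, Beta 9.7305, Theta 4.6607, Epsilon 4.4416.
Lower quotas: Eta 16, Zeta 6, Beta 9, Theta 4, Epsilon 4 (sum 39, leaving 3 seats).
Remainders in descending order: Zeta 0.7914, Beta 0.7305, Theta 0.6607, Epsilon 0.4416, Eta 0.3758.
The surplus seats go to Zeta, Beta, Theta.

Eta 16, Zeta 7, Beta 10, Theta 5, Epsilon 4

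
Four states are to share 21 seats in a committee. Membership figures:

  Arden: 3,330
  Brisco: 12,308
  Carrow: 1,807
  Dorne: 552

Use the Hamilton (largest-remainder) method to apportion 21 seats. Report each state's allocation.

Total 17997; standard divisor 17997/21 = 857.
Standard quotas: Arden 3.8856, Brisco 14.3617, Carrow 2.1085, Dorne 0.6441.
Lower quotas: Arden 3, Brisco 14, Carrow 2, Dorne 0 (sum 19, leaving 2 seats).
Remainders in descending order: Arden 0.8856, Dorne 0.6441, Brisco 0.3617, Carrow 0.1085.
Largest remainders: Arden, Dorne receive the extra seats.

Arden 4, Brisco 14, Carrow 2, Dorne 1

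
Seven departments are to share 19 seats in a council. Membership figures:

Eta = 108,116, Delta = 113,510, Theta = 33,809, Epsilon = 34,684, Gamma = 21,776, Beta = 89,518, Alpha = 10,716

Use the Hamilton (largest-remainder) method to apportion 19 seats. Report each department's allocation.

Eta 5; Delta 5; Theta 2; Epsilon 2; Gamma 1; Beta 4; Alpha 0

Standard divisor: 412129 ÷ 19 = 21691.
Standard quotas: Eta 4.9844, Delta 5.2330, Theta 1.5587, Epsilon 1.5990, Gamma 1.0039, Beta 4.1270, Alpha 0.4940.
Lower quotas: Eta 4, Delta 5, Theta 1, Epsilon 1, Gamma 1, Beta 4, Alpha 0 (sum 16, leaving 3 seats).
Remainders in descending order: Eta 0.9844, Epsilon 0.5990, Theta 0.5587, Alpha 0.4940, Delta 0.2330, Beta 0.1270, Gamma 0.0039.
Largest remainders: Eta, Epsilon, Theta receive the extra seats.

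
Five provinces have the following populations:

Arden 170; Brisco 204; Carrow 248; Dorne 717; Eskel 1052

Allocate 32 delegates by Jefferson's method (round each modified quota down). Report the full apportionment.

Arden 2, Brisco 2, Carrow 3, Dorne 10, Eskel 15

Standard divisor 2391/32 ≈ 74.719; standard quotas: Arden 2.275, Brisco 2.730, Carrow 3.319, Dorne 9.596, Eskel 14.079.
Rounding down gives 2, 2, 3, 9, 14 = 30 seats, so the divisor must be adjusted.
With modified divisor 70: modified quotas Arden 2.429, Brisco 2.914, Carrow 3.543, Dorne 10.243, Eskel 15.029.
Rounding down: Arden 2, Brisco 2, Carrow 3, Dorne 10, Eskel 15 (total 32).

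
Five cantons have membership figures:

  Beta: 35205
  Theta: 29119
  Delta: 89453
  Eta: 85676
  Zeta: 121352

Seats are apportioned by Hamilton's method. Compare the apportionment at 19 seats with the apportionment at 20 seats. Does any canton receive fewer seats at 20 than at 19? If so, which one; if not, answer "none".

At 19 seats: Beta 2, Theta 2, Delta 5, Eta 4, Zeta 6.
At 20 seats: Beta 2, Theta 1, Delta 5, Eta 5, Zeta 7.
Theta drops from 2 to 1.

Theta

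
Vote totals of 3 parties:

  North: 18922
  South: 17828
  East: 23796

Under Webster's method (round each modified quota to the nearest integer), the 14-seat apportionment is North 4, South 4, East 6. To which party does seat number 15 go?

North

Priority for the next seat is population ÷ (current seats + 0.5).
Priorities: North 4204.889, South 3961.778, East 3660.923.
Highest priority: North.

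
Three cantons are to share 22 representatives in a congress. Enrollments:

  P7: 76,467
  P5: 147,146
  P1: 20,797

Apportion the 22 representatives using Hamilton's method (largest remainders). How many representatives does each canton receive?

P7 7; P5 13; P1 2

The standard divisor is 244410/22 ≈ 11109.545.
Standard quotas: P7 6.8830, P5 13.2450, P1 1.8720.
Lower quotas: P7 6, P5 13, P1 1 (sum 20, leaving 2 seats).
Remainders in descending order: P7 0.8830, P1 0.8720, P5 0.2450.
The surplus seats go to P7, P1.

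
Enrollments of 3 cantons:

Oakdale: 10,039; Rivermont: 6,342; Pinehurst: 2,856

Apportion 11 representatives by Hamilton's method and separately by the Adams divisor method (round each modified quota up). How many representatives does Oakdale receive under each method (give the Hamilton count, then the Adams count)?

6 and 5

Hamilton: Oakdale 6, Rivermont 3, Pinehurst 2.
Adams: Oakdale 5, Rivermont 4, Pinehurst 2.
Oakdale gets 6 under Hamilton and 5 under Adams.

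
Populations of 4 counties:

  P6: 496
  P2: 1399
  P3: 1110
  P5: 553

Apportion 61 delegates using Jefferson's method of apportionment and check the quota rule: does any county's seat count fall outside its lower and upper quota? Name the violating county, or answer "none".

P2

Standard quotas: P6 8.504, P2 23.985, P3 19.030, P5 9.481.
Jefferson allocation: P6 8, P2 25, P3 19, P5 9.
P2 has quota 23.985 (lower 23, upper 24) but receives 25 — outside the quota interval.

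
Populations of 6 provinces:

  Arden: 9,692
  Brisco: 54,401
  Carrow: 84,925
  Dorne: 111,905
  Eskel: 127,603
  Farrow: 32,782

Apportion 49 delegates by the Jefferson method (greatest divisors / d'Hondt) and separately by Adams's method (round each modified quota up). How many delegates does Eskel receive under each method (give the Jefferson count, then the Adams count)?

Jefferson: Arden 1, Brisco 6, Carrow 10, Dorne 13, Eskel 15, Farrow 4.
Adams: Arden 2, Brisco 6, Carrow 10, Dorne 13, Eskel 14, Farrow 4.
Eskel gets 15 under Jefferson and 14 under Adams.

15 and 14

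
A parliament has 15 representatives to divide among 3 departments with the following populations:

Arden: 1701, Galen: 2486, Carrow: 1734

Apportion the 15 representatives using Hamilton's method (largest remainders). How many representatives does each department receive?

Arden=4; Galen=6; Carrow=5

Standard divisor: 5921 ÷ 15 ≈ 394.733.
Standard quotas: Arden 4.309, Galen 6.298, Carrow 4.393.
Lower quotas: Arden 4, Galen 6, Carrow 4 (sum 14, leaving 1 seat).
Remainders in descending order: Carrow 0.393, Arden 0.309, Galen 0.298.
Largest remainder: Carrow receives the extra seat.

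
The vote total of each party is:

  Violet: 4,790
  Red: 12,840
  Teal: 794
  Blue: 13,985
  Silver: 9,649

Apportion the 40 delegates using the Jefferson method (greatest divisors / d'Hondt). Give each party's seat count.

Violet: 4, Red: 13, Teal: 0, Blue: 14, Silver: 9

Standard divisor 42058/40 ≈ 1051.45; standard quotas: Violet 4.556, Red 12.212, Teal 0.755, Blue 13.301, Silver 9.177.
Rounding down gives 4, 12, 0, 13, 9 = 38 seats, so the divisor must be adjusted.
With modified divisor 980: modified quotas Violet 4.888, Red 13.102, Teal 0.810, Blue 14.270, Silver 9.846.
Rounding down: Violet 4, Red 13, Teal 0, Blue 14, Silver 9 (total 40).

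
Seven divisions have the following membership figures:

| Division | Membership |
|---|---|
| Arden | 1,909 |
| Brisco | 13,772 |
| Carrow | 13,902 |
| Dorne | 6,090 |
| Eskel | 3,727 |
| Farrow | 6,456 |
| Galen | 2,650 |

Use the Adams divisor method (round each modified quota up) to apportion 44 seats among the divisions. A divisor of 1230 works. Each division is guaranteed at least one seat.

Arden 2, Brisco 12, Carrow 12, Dorne 5, Eskel 4, Farrow 6, Galen 3

With modified divisor 1230: modified quotas Arden 1.552, Brisco 11.197, Carrow 11.302, Dorne 4.951, Eskel 3.030, Farrow 5.249, Galen 2.154.
Rounding up: Arden 2, Brisco 12, Carrow 12, Dorne 5, Eskel 4, Farrow 6, Galen 3 (total 44).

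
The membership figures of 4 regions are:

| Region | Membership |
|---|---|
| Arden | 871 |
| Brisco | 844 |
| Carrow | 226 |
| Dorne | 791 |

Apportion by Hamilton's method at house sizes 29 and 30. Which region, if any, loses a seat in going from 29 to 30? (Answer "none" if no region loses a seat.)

Carrow

At 29 seats: Arden 9, Brisco 9, Carrow 3, Dorne 8.
At 30 seats: Arden 10, Brisco 9, Carrow 2, Dorne 9.
Carrow drops from 3 to 2.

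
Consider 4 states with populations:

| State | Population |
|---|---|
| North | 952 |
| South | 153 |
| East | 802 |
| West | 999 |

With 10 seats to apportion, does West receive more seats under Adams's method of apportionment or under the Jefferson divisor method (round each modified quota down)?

Jefferson

Adams: North 3, South 1, East 3, West 3.
Jefferson: North 3, South 0, East 3, West 4.
West gets 3 under Adams and 4 under Jefferson.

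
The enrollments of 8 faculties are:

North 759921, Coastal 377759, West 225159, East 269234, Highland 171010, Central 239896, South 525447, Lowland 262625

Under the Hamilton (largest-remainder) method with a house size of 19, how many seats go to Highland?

Total 2831051; standard divisor 2831051/19 ≈ 149002.684.
Standard quotas: North 5.1000, Coastal 2.5352, West 1.5111, East 1.8069, Highland 1.1477, Central 1.6100, South 3.5264, Lowland 1.7626.
Lower quotas: North 5, Coastal 2, West 1, East 1, Highland 1, Central 1, South 3, Lowland 1 (sum 15, leaving 4 seats).
Remainders in descending order: East 0.8069, Lowland 0.7626, Central 0.6100, Coastal 0.5352, South 0.5264, West 0.5111, Highland 0.1477, North 0.1000.
The surplus seats go to East, Lowland, Central, Coastal.
Highland receives 1.

1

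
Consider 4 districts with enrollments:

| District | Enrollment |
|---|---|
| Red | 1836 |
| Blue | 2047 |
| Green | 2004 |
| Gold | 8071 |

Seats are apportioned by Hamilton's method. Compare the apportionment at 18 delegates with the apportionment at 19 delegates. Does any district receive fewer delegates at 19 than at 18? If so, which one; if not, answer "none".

At 18 seats: Red 2, Blue 3, Green 3, Gold 10.
At 19 seats: Red 2, Blue 3, Green 3, Gold 11.
No district's allocation decreased.

none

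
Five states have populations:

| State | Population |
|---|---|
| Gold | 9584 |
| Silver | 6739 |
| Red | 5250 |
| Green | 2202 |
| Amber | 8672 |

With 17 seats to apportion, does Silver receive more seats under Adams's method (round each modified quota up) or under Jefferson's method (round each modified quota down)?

Adams

Adams: Gold 5, Silver 4, Red 3, Green 1, Amber 4.
Jefferson: Gold 5, Silver 3, Red 3, Green 1, Amber 5.
Silver gets 4 under Adams and 3 under Jefferson.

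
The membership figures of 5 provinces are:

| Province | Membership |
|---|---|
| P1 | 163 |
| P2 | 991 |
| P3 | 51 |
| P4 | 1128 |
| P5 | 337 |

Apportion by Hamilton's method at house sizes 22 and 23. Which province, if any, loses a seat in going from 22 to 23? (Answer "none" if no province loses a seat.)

At 22 seats: P1 1, P2 8, P3 1, P4 9, P5 3.
At 23 seats: P1 1, P2 9, P3 0, P4 10, P5 3.
P3 drops from 1 to 0.

P3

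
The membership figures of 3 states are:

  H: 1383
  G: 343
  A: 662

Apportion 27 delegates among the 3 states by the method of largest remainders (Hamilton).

H 16; G 4; A 7

Total 2388; standard divisor 2388/27 ≈ 88.444.
Standard quotas: H 15.637, G 3.878, A 7.485.
Lower quotas: H 15, G 3, A 7 (sum 25, leaving 2 seats).
Remainders in descending order: G 0.878, H 0.637, A 0.485.
Largest remainders: G, H receive the extra seats.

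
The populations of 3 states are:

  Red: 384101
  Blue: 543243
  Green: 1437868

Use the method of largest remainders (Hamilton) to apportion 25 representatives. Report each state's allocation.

The standard divisor is 2365212/25 ≈ 94608.48.
Standard quotas: Red 4.0599, Blue 5.7420, Green 15.1981.
Lower quotas: Red 4, Blue 5, Green 15 (sum 24, leaving 1 seat).
Remainders in descending order: Blue 0.7420, Green 0.1981, Red 0.0599.
The surplus seat goes to Blue.

Red 4, Blue 6, Green 15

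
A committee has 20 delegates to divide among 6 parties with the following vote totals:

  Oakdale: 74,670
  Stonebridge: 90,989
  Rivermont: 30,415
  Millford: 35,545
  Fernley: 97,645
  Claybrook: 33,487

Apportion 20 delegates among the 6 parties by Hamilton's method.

Standard divisor: 362751 ÷ 20 ≈ 18137.55.
Standard quotas: Oakdale 4.1169, Stonebridge 5.0166, Rivermont 1.6769, Millford 1.9597, Fernley 5.3836, Claybrook 1.8463.
Lower quotas: Oakdale 4, Stonebridge 5, Rivermont 1, Millford 1, Fernley 5, Claybrook 1 (sum 17, leaving 3 seats).
Remainders in descending order: Millford 0.9597, Claybrook 0.8463, Rivermont 0.6769, Fernley 0.3836, Oakdale 0.1169, Stonebridge 0.0166.
Largest remainders: Millford, Claybrook, Rivermont receive the extra seats.

Oakdale: 4, Stonebridge: 5, Rivermont: 2, Millford: 2, Fernley: 5, Claybrook: 2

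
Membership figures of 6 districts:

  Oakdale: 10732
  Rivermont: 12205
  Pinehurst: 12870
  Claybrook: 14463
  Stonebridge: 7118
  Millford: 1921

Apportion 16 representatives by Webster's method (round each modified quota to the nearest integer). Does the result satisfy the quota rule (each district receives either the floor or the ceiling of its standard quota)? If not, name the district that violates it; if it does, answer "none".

none

Standard quotas: Oakdale 2.895, Rivermont 3.293, Pinehurst 3.472, Claybrook 3.902, Stonebridge 1.920, Millford 0.518.
Webster allocation: Oakdale 3, Rivermont 3, Pinehurst 3, Claybrook 4, Stonebridge 2, Millford 1.
Every allocation lies between the lower and upper quota.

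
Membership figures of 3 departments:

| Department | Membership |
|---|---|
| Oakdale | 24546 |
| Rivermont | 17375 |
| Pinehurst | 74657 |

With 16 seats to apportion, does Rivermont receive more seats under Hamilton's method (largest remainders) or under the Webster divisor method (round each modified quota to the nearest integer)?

Hamilton: Oakdale 3, Rivermont 3, Pinehurst 10.
Webster: Oakdale 3, Rivermont 2, Pinehurst 11.
Rivermont gets 3 under Hamilton and 2 under Webster.

Hamilton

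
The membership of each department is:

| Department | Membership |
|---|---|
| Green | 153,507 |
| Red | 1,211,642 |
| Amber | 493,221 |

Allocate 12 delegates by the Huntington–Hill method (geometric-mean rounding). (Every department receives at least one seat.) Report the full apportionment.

With divisor 152353: modified quotas Green 1.008, Red 7.953, Amber 3.237.
Geometric-mean thresholds: Green √(1·2)=1.414, Red √(7·8)=7.483, Amber √(3·4)=3.464.
Each quota rounded against its threshold gives Green 1, Red 8, Amber 3 (total 12).

Green=1, Red=8, Amber=3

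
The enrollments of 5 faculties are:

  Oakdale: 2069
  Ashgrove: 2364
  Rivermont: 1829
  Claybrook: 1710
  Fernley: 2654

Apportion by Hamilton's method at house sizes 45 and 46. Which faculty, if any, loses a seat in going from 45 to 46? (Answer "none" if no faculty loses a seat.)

none

At 45 seats: Oakdale 9, Ashgrove 10, Rivermont 8, Claybrook 7, Fernley 11.
At 46 seats: Oakdale 9, Ashgrove 10, Rivermont 8, Claybrook 7, Fernley 12.
No faculty's allocation decreased.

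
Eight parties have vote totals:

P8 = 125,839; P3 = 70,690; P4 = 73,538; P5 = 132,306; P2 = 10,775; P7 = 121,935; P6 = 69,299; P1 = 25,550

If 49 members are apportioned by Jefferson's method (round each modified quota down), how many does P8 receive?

10

Standard divisor 629932/49 ≈ 12855.755; standard quotas: P8 9.789, P3 5.499, P4 5.720, P5 10.292, P2 0.838, P7 9.485, P6 5.391, P1 1.987.
Rounding down gives 9, 5, 5, 10, 0, 9, 5, 1 = 44 seats, so the divisor must be adjusted.
With modified divisor 11900: modified quotas P8 10.575, P3 5.940, P4 6.180, P5 11.118, P2 0.905, P7 10.247, P6 5.823, P1 2.147.
Rounding down: P8 10, P3 5, P4 6, P5 11, P2 0, P7 10, P6 5, P1 2 (total 49).
P8 receives 10.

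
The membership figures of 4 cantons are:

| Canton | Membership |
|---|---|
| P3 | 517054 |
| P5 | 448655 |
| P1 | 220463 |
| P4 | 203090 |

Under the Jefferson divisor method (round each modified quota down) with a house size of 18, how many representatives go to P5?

6

Standard divisor 1389262/18 ≈ 77181.222; standard quotas: P3 6.699, P5 5.813, P1 2.856, P4 2.631.
Rounding down gives 6, 5, 2, 2 = 15 seats, so the divisor must be adjusted.
With modified divisor 70600: modified quotas P3 7.324, P5 6.355, P1 3.123, P4 2.877.
Rounding down: P3 7, P5 6, P1 3, P4 2 (total 18).
P5 receives 6.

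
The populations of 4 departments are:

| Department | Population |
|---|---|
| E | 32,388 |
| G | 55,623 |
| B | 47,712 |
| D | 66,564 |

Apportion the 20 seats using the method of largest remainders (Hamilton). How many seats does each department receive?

E 3, G 5, B 5, D 7

Total 202287; standard divisor 202287/20 ≈ 10114.35.
Standard quotas: E 3.2022, G 5.4994, B 4.7173, D 6.5811.
Lower quotas: E 3, G 5, B 4, D 6 (sum 18, leaving 2 seats).
Remainders in descending order: B 0.7173, D 0.5811, G 0.4994, E 0.2022.
The surplus seats go to B, D.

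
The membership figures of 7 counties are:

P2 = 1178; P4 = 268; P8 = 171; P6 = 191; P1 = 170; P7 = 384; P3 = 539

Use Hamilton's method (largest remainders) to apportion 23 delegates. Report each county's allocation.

P2=9, P4=2, P8=2, P6=2, P1=1, P7=3, P3=4

Standard divisor: 2901 ÷ 23 ≈ 126.13.
Standard quotas: P2 9.340, P4 2.125, P8 1.356, P6 1.514, P1 1.348, P7 3.044, P3 4.273.
Lower quotas: P2 9, P4 2, P8 1, P6 1, P1 1, P7 3, P3 4 (sum 21, leaving 2 seats).
Remainders in descending order: P6 0.514, P8 0.356, P1 0.348, P2 0.340, P3 0.273, P4 0.125, P7 0.044.
The surplus seats go to P6, P8.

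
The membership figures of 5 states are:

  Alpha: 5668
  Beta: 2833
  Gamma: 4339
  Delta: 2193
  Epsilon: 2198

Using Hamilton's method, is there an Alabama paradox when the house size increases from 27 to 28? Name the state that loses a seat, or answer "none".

none

At 27 seats: Alpha 9, Beta 4, Gamma 7, Delta 3, Epsilon 4.
At 28 seats: Alpha 9, Beta 5, Gamma 7, Delta 3, Epsilon 4.
No state's allocation decreased.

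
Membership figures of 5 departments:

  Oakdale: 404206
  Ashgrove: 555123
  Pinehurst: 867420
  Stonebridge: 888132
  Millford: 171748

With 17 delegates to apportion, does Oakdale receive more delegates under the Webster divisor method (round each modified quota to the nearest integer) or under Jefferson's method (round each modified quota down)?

Webster: Oakdale 3, Ashgrove 3, Pinehurst 5, Stonebridge 5, Millford 1.
Jefferson: Oakdale 2, Ashgrove 3, Pinehurst 5, Stonebridge 6, Millford 1.
Oakdale gets 3 under Webster and 2 under Jefferson.

Webster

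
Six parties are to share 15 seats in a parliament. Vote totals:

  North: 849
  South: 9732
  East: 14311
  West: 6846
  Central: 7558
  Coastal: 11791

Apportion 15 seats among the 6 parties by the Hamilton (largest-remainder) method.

North 0, South 3, East 4, West 2, Central 2, Coastal 4

Total 51087; standard divisor 51087/15 ≈ 3405.8.
Standard quotas: North 0.2493, South 2.8575, East 4.2019, West 2.0101, Central 2.2192, Coastal 3.4620.
Lower quotas: North 0, South 2, East 4, West 2, Central 2, Coastal 3 (sum 13, leaving 2 seats).
Remainders in descending order: South 0.8575, Coastal 0.4620, North 0.2493, Central 0.2192, East 0.2019, West 0.0101.
Largest remainders: South, Coastal receive the extra seats.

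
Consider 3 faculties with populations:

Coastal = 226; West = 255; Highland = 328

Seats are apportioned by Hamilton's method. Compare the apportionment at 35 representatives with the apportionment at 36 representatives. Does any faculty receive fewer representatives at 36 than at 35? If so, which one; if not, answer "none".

At 35 seats: Coastal 10, West 11, Highland 14.
At 36 seats: Coastal 10, West 11, Highland 15.
No faculty's allocation decreased.

none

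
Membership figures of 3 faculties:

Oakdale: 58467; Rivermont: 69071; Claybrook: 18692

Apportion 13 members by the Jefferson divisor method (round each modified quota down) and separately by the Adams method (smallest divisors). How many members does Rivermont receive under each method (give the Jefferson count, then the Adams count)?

Jefferson: Oakdale 5, Rivermont 7, Claybrook 1.
Adams: Oakdale 5, Rivermont 6, Claybrook 2.
Rivermont gets 7 under Jefferson and 6 under Adams.

7 and 6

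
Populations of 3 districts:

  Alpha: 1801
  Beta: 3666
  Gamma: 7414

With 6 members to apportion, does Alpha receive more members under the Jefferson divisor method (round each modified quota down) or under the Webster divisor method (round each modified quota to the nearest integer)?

Webster

Jefferson: Alpha 0, Beta 2, Gamma 4.
Webster: Alpha 1, Beta 2, Gamma 3.
Alpha gets 0 under Jefferson and 1 under Webster.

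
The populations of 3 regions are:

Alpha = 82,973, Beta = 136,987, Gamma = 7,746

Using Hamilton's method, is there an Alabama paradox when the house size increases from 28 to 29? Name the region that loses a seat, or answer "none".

none

At 28 seats: Alpha 10, Beta 17, Gamma 1.
At 29 seats: Alpha 11, Beta 17, Gamma 1.
No region's allocation decreased.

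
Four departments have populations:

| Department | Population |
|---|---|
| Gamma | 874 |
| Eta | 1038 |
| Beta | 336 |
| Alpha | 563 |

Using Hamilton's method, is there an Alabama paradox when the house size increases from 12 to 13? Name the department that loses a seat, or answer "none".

Beta

At 12 seats: Gamma 4, Eta 4, Beta 2, Alpha 2.
At 13 seats: Gamma 4, Eta 5, Beta 1, Alpha 3.
Beta drops from 2 to 1.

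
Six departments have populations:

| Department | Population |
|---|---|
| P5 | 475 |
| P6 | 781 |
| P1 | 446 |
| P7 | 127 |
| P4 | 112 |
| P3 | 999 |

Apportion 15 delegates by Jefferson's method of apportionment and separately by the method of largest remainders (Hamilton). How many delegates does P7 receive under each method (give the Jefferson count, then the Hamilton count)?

Jefferson: P5 3, P6 4, P1 2, P7 0, P4 0, P3 6.
Hamilton: P5 2, P6 4, P1 2, P7 1, P4 1, P3 5.
P7 gets 0 under Jefferson and 1 under Hamilton.

0 and 1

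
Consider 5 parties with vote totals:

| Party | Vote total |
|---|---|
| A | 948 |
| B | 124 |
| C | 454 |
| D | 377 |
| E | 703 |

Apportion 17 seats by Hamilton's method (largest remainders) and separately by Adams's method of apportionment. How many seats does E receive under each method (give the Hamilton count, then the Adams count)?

Hamilton: A 6, B 1, C 3, D 2, E 5.
Adams: A 6, B 1, C 3, D 3, E 4.
E gets 5 under Hamilton and 4 under Adams.

5 and 4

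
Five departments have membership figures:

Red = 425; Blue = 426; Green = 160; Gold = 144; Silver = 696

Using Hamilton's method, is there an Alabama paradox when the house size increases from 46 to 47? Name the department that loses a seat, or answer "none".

At 46 seats: Red 10, Blue 11, Green 4, Gold 4, Silver 17.
At 47 seats: Red 11, Blue 11, Green 4, Gold 3, Silver 18.
Gold drops from 4 to 3.

Gold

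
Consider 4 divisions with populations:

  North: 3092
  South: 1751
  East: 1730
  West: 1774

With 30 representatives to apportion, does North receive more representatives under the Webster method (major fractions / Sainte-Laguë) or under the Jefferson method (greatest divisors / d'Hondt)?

Jefferson

Webster: North 11, South 6, East 6, West 7.
Jefferson: North 12, South 6, East 6, West 6.
North gets 11 under Webster and 12 under Jefferson.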